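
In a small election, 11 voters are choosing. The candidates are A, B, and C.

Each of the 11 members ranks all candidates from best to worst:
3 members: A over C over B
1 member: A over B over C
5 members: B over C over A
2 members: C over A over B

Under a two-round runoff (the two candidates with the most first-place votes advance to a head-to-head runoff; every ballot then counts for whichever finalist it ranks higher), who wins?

Round 1 first-place votes: A 4, B 5, C 2. B and A advance.
Runoff: B is ranked above A on 5 ballots, A above B on 6.

A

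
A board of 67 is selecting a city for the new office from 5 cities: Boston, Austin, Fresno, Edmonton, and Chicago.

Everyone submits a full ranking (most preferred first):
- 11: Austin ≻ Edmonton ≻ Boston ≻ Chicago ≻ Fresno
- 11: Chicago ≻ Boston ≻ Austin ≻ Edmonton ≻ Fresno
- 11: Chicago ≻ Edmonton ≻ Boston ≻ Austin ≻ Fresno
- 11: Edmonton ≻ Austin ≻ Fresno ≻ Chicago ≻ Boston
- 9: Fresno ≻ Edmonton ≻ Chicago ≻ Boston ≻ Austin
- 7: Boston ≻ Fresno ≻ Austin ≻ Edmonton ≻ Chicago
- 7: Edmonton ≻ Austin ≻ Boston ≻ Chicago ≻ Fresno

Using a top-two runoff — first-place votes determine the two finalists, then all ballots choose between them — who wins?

Edmonton

Round 1 first-place votes: Boston 7, Austin 11, Fresno 9, Edmonton 18, Chicago 22. Chicago and Edmonton advance.
Runoff: Chicago is ranked above Edmonton on 22 ballots, Edmonton above Chicago on 45.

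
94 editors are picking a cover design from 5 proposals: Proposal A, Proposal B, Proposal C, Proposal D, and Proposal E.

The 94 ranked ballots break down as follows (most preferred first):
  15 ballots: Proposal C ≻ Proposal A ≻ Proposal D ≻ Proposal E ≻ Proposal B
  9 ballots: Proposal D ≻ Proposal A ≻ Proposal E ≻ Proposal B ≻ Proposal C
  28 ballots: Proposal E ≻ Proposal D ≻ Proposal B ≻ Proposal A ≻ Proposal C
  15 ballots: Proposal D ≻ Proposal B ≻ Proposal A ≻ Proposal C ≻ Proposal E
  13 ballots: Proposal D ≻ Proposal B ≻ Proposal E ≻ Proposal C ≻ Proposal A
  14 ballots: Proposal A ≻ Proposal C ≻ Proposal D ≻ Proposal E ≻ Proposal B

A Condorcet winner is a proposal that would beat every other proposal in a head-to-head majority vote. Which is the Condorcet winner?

Proposal D

Proposal D vs Proposal A: 65–29
Proposal D vs Proposal B: 94–0
Proposal D vs Proposal C: 65–29
Proposal D vs Proposal E: 66–28
Proposal D beats every other proposal.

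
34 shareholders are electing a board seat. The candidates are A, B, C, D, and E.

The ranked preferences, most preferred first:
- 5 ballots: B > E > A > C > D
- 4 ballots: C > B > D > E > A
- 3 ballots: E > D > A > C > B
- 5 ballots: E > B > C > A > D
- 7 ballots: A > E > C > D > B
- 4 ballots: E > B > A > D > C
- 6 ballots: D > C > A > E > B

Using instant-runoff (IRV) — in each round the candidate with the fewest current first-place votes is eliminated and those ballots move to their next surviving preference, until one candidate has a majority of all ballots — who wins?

E

Round 1: A 7, B 5, C 4, D 6, E 12. C eliminated.
Round 2: A 7, B 9, D 6, E 12. D eliminated.
Round 3: A 13, B 9, E 12. B eliminated.
Round 4: A 13, E 21. E has a majority (≥18).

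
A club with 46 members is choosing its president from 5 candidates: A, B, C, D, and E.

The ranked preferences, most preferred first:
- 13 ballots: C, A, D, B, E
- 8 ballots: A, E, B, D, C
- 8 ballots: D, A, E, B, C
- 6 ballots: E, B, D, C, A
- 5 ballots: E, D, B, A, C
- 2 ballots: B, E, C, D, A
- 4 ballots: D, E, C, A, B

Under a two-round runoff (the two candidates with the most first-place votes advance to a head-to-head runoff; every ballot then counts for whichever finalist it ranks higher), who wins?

Round 1 first-place votes: A 8, B 2, C 13, D 12, E 11. C and D advance.
Runoff: C is ranked above D on 15 ballots, D above C on 31.

D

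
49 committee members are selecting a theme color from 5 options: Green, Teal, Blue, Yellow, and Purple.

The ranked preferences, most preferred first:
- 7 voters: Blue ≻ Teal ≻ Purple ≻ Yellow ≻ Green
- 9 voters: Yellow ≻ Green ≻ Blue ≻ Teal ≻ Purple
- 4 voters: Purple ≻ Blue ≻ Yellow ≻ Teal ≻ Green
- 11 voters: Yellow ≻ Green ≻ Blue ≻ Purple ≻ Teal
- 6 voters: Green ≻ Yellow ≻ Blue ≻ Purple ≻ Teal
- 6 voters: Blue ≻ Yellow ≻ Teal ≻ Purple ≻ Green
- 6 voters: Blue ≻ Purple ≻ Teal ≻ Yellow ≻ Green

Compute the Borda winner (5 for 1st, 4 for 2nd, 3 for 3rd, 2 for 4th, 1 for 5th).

Blue

Green: 7×1 + 9×4 + 4×1 + 11×4 + 6×5 + 6×1 + 6×1 = 133
Teal: 7×4 + 9×2 + 4×2 + 11×1 + 6×1 + 6×3 + 6×3 = 107
Blue: 7×5 + 9×3 + 4×4 + 11×3 + 6×3 + 6×5 + 6×5 = 189
Yellow: 7×2 + 9×5 + 4×3 + 11×5 + 6×4 + 6×4 + 6×2 = 186
Purple: 7×3 + 9×1 + 4×5 + 11×2 + 6×2 + 6×2 + 6×4 = 120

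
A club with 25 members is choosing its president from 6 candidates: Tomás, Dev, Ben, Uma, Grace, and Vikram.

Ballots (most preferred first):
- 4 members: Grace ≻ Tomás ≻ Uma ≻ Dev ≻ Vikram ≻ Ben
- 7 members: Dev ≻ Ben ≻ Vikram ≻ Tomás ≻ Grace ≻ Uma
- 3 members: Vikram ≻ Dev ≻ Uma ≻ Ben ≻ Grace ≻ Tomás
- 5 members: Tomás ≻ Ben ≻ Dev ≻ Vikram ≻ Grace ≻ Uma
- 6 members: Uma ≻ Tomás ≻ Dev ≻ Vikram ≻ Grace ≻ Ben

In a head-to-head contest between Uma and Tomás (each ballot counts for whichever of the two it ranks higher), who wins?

Uma is ranked above Tomás on 9 ballots; Tomás above Uma on 16.

Tomás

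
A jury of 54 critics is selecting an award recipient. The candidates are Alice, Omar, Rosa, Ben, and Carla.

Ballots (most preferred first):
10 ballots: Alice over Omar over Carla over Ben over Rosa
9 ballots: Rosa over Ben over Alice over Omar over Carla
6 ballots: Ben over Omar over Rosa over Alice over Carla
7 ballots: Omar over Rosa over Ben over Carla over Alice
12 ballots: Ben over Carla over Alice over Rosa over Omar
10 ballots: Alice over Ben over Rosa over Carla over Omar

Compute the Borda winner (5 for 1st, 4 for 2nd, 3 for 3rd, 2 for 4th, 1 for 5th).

Alice: 10×5 + 9×3 + 6×2 + 7×1 + 12×3 + 10×5 = 182
Omar: 10×4 + 9×2 + 6×4 + 7×5 + 12×1 + 10×1 = 139
Rosa: 10×1 + 9×5 + 6×3 + 7×4 + 12×2 + 10×3 = 155
Ben: 10×2 + 9×4 + 6×5 + 7×3 + 12×5 + 10×4 = 207
Carla: 10×3 + 9×1 + 6×1 + 7×2 + 12×4 + 10×2 = 127

Ben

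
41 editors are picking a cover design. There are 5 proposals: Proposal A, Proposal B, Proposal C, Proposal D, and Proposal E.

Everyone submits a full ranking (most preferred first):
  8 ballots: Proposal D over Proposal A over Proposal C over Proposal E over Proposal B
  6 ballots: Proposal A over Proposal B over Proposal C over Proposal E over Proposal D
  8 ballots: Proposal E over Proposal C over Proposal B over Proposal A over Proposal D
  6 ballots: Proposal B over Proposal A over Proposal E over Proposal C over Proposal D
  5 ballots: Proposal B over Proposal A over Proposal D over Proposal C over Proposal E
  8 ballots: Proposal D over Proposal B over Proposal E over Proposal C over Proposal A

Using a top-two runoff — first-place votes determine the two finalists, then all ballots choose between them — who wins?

Proposal B

Round 1 first-place votes: Proposal A 6, Proposal B 11, Proposal C 0, Proposal D 16, Proposal E 8. Proposal D and Proposal B advance.
Runoff: Proposal D is ranked above Proposal B on 16 ballots, Proposal B above Proposal D on 25.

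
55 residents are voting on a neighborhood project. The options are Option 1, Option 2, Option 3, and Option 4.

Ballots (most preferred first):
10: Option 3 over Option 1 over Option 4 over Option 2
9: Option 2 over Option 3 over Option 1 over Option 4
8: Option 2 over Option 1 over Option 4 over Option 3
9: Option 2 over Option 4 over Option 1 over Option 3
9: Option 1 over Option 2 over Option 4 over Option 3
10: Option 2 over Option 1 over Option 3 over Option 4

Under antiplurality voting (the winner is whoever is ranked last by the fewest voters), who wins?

Last-place votes: Option 1 0, Option 2 10, Option 3 26, Option 4 19.

Option 1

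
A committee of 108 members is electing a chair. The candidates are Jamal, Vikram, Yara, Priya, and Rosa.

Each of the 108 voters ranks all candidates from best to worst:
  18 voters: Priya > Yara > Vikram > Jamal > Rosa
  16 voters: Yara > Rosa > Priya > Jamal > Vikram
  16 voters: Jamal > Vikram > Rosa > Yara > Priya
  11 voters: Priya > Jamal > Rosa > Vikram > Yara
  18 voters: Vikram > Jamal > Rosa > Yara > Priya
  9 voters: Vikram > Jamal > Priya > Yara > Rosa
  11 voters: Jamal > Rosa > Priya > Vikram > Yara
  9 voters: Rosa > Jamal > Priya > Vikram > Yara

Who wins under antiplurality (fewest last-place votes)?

Last-place votes: Jamal 0, Vikram 16, Yara 31, Priya 34, Rosa 27.

Jamal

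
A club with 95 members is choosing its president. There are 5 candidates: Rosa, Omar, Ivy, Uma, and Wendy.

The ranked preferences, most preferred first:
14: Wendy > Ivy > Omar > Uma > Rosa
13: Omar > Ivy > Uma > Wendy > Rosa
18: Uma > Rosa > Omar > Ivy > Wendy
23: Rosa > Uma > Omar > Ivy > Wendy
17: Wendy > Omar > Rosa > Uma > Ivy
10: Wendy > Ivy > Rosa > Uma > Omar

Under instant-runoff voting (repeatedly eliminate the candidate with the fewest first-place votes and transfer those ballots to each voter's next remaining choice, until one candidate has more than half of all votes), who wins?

Uma

Round 1: Rosa 23, Omar 13, Ivy 0, Uma 18, Wendy 41. Ivy eliminated.
Round 2: Rosa 23, Omar 13, Uma 18, Wendy 41. Omar eliminated.
Round 3: Rosa 23, Uma 31, Wendy 41. Rosa eliminated.
Round 4: Uma 54, Wendy 41. Uma has a majority (≥48).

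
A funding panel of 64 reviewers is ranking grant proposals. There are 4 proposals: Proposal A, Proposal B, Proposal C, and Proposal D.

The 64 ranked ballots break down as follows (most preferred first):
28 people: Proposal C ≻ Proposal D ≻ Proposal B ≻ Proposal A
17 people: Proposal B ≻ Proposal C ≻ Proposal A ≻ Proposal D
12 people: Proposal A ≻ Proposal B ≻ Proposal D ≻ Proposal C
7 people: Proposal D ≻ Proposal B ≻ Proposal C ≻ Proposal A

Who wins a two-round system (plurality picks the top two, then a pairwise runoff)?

Round 1 first-place votes: Proposal A 12, Proposal B 17, Proposal C 28, Proposal D 7. Proposal C and Proposal B advance.
Runoff: Proposal C is ranked above Proposal B on 28 ballots, Proposal B above Proposal C on 36.

Proposal B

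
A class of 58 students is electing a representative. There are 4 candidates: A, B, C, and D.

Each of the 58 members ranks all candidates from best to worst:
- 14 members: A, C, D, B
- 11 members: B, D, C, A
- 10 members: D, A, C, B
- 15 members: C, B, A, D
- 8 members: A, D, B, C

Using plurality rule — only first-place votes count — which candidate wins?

A

First-place votes: A 22, B 11, C 15, D 10.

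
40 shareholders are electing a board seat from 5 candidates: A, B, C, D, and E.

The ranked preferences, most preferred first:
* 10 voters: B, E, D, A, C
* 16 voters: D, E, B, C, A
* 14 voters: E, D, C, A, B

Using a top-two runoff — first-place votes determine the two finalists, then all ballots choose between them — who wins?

Round 1 first-place votes: A 0, B 10, C 0, D 16, E 14. D and E advance.
Runoff: D is ranked above E on 16 ballots, E above D on 24.

E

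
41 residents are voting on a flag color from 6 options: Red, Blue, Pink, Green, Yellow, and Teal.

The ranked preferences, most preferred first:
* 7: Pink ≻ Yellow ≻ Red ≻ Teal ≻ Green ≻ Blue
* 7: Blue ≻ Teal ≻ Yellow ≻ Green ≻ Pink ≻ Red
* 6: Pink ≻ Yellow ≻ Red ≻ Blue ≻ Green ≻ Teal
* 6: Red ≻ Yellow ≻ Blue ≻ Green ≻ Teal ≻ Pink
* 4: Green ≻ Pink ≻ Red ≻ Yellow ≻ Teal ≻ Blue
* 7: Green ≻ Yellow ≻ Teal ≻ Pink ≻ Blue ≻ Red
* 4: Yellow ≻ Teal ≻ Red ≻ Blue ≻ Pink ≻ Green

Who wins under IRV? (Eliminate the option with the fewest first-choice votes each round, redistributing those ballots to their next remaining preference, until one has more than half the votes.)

Round 1: Red 6, Blue 7, Pink 13, Green 11, Yellow 4, Teal 0. Teal eliminated.
Round 2: Red 6, Blue 7, Pink 13, Green 11, Yellow 4. Yellow eliminated.
Round 3: Red 10, Blue 7, Pink 13, Green 11. Blue eliminated.
Round 4: Red 10, Pink 13, Green 18. Red eliminated.
Round 5: Pink 17, Green 24. Green has a majority (≥21).

Green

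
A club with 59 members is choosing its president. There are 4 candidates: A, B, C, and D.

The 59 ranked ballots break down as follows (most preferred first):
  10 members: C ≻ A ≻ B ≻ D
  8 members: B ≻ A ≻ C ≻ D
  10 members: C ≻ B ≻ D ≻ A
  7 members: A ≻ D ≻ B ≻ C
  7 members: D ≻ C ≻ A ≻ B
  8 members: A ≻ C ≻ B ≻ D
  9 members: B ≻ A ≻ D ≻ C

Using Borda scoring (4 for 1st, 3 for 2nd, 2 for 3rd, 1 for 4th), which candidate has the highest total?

A: 10×3 + 8×3 + 10×1 + 7×4 + 7×2 + 8×4 + 9×3 = 165
B: 10×2 + 8×4 + 10×3 + 7×2 + 7×1 + 8×2 + 9×4 = 155
C: 10×4 + 8×2 + 10×4 + 7×1 + 7×3 + 8×3 + 9×1 = 157
D: 10×1 + 8×1 + 10×2 + 7×3 + 7×4 + 8×1 + 9×2 = 113

A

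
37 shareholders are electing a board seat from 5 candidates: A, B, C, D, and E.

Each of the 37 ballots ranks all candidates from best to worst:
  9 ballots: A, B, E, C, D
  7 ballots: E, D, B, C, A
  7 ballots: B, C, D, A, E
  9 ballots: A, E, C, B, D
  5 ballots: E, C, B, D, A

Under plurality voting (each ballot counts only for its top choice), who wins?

First-place votes: A 18, B 7, C 0, D 0, E 12.

A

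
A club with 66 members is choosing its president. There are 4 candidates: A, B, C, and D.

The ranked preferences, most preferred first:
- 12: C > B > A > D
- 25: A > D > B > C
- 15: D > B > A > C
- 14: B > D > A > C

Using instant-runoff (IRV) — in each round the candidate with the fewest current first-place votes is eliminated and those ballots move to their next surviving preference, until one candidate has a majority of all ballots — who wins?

Round 1: A 25, B 14, C 12, D 15. C eliminated.
Round 2: A 25, B 26, D 15. D eliminated.
Round 3: A 25, B 41. B has a majority (≥34).

B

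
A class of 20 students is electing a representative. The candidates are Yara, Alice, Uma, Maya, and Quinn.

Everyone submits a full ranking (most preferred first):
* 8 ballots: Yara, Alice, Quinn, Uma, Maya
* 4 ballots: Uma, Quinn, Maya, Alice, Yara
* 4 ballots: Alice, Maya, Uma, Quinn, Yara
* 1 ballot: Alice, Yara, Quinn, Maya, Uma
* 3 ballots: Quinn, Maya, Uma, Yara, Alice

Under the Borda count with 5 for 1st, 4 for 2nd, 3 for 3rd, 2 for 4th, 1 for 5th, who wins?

Yara: 8×5 + 4×1 + 4×1 + 1×4 + 3×2 = 58
Alice: 8×4 + 4×2 + 4×5 + 1×5 + 3×1 = 68
Uma: 8×2 + 4×5 + 4×3 + 1×1 + 3×3 = 58
Maya: 8×1 + 4×3 + 4×4 + 1×2 + 3×4 = 50
Quinn: 8×3 + 4×4 + 4×2 + 1×3 + 3×5 = 66

Alice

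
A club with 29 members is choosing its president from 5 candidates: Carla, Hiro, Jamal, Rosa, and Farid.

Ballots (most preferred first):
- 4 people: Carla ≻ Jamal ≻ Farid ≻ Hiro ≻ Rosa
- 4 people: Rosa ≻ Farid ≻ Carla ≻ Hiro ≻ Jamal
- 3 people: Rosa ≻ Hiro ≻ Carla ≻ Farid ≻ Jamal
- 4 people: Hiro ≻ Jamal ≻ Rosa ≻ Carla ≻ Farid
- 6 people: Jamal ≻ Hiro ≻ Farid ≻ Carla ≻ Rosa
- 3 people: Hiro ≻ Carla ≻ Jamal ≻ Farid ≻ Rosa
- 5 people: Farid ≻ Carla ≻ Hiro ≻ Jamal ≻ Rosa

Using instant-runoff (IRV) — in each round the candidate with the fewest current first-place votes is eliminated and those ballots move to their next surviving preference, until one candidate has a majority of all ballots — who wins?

Round 1: Carla 4, Hiro 7, Jamal 6, Rosa 7, Farid 5. Carla eliminated.
Round 2: Hiro 7, Jamal 10, Rosa 7, Farid 5. Farid eliminated.
Round 3: Hiro 12, Jamal 10, Rosa 7. Rosa eliminated.
Round 4: Hiro 19, Jamal 10. Hiro has a majority (≥15).

Hiro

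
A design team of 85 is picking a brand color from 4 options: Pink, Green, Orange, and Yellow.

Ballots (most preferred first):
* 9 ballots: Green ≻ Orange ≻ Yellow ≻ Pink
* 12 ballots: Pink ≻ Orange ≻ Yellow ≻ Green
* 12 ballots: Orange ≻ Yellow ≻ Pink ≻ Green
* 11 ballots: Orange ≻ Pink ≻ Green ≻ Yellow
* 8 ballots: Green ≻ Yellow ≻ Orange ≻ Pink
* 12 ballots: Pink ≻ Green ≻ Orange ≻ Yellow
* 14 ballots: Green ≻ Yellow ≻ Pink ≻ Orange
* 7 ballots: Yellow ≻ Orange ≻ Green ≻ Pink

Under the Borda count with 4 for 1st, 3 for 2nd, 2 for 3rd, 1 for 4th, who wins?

Pink: 9×1 + 12×4 + 12×2 + 11×3 + 8×1 + 12×4 + 14×2 + 7×1 = 205
Green: 9×4 + 12×1 + 12×1 + 11×2 + 8×4 + 12×3 + 14×4 + 7×2 = 220
Orange: 9×3 + 12×3 + 12×4 + 11×4 + 8×2 + 12×2 + 14×1 + 7×3 = 230
Yellow: 9×2 + 12×2 + 12×3 + 11×1 + 8×3 + 12×1 + 14×3 + 7×4 = 195

Orange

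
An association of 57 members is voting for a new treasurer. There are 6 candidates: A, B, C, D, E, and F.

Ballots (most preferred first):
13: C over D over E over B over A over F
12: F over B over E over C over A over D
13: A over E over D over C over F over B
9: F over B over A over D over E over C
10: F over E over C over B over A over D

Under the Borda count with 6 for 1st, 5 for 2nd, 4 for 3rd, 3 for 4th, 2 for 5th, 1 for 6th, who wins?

E

A: 13×2 + 12×2 + 13×6 + 9×4 + 10×2 = 184
B: 13×3 + 12×5 + 13×1 + 9×5 + 10×3 = 187
C: 13×6 + 12×3 + 13×3 + 9×1 + 10×4 = 202
D: 13×5 + 12×1 + 13×4 + 9×3 + 10×1 = 166
E: 13×4 + 12×4 + 13×5 + 9×2 + 10×5 = 233
F: 13×1 + 12×6 + 13×2 + 9×6 + 10×6 = 225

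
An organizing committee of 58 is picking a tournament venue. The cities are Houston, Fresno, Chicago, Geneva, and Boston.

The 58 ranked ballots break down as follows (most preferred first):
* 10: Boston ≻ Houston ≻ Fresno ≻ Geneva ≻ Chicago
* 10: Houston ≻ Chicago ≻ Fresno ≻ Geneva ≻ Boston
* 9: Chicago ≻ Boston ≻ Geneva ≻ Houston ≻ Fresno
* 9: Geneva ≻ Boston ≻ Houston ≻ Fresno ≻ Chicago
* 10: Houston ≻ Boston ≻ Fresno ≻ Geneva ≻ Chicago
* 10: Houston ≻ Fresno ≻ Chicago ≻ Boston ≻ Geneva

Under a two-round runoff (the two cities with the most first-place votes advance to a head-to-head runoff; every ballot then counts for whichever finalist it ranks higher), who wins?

Houston

Round 1 first-place votes: Houston 30, Fresno 0, Chicago 9, Geneva 9, Boston 10. Houston and Boston advance.
Runoff: Houston is ranked above Boston on 30 ballots, Boston above Houston on 28.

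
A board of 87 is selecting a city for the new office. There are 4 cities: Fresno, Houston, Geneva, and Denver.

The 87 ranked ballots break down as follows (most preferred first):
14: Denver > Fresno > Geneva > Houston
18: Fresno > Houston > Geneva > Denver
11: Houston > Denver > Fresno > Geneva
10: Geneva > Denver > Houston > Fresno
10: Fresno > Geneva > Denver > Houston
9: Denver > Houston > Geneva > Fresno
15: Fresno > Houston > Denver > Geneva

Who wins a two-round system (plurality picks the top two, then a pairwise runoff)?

Round 1 first-place votes: Fresno 43, Houston 11, Geneva 10, Denver 23. Fresno and Denver advance.
Runoff: Fresno is ranked above Denver on 43 ballots, Denver above Fresno on 44.

Denver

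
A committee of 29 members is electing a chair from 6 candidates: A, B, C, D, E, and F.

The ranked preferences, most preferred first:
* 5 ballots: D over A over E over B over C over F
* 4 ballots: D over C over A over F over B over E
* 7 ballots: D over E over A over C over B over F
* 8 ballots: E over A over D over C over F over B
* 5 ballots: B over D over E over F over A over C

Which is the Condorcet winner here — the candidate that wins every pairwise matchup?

D

D vs A: 21–8
D vs B: 24–5
D vs C: 29–0
D vs E: 21–8
D vs F: 29–0
D beats every other candidate.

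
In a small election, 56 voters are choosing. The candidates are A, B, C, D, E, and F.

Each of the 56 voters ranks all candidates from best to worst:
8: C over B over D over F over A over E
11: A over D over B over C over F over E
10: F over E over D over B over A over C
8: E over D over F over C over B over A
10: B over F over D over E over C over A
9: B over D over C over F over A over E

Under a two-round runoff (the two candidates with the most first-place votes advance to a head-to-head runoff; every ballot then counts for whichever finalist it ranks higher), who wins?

B

Round 1 first-place votes: A 11, B 19, C 8, D 0, E 8, F 10. B and A advance.
Runoff: B is ranked above A on 45 ballots, A above B on 11.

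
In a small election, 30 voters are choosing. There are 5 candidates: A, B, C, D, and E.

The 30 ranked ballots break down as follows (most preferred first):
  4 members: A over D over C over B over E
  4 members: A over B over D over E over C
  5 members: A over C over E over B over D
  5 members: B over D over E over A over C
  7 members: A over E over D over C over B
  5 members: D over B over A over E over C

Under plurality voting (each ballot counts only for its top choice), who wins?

First-place votes: A 20, B 5, C 0, D 5, E 0.

A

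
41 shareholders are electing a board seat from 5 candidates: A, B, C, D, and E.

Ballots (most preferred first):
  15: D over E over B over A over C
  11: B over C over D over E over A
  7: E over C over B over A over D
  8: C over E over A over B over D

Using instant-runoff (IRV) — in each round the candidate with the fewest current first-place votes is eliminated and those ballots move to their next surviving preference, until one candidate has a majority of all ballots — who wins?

Round 1: A 0, B 11, C 8, D 15, E 7. A eliminated.
Round 2: B 11, C 8, D 15, E 7. E eliminated.
Round 3: B 11, C 15, D 15. B eliminated.
Round 4: C 26, D 15. C has a majority (≥21).

C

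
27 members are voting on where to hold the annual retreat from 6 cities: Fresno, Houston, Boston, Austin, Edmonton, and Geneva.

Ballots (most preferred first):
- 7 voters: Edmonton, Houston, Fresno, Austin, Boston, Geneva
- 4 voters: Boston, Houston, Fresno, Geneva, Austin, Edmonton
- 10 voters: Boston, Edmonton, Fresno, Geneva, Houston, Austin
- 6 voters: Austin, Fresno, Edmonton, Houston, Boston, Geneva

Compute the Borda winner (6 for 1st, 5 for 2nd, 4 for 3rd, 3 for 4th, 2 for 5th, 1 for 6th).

Edmonton

Fresno: 7×4 + 4×4 + 10×4 + 6×5 = 114
Houston: 7×5 + 4×5 + 10×2 + 6×3 = 93
Boston: 7×2 + 4×6 + 10×6 + 6×2 = 110
Austin: 7×3 + 4×2 + 10×1 + 6×6 = 75
Edmonton: 7×6 + 4×1 + 10×5 + 6×4 = 120
Geneva: 7×1 + 4×3 + 10×3 + 6×1 = 55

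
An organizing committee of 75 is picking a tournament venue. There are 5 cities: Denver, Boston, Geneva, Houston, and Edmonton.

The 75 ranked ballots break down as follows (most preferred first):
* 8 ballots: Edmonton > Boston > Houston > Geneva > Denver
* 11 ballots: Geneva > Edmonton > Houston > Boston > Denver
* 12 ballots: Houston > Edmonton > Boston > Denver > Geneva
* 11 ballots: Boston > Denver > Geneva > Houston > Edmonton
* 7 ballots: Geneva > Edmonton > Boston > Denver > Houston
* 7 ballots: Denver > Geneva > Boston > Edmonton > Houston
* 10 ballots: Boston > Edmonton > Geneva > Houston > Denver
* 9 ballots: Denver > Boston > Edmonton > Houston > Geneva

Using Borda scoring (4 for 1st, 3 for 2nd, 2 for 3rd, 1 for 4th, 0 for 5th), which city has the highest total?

Denver: 8×0 + 11×0 + 12×1 + 11×3 + 7×1 + 7×4 + 10×0 + 9×4 = 116
Boston: 8×3 + 11×1 + 12×2 + 11×4 + 7×2 + 7×2 + 10×4 + 9×3 = 198
Geneva: 8×1 + 11×4 + 12×0 + 11×2 + 7×4 + 7×3 + 10×2 + 9×0 = 143
Houston: 8×2 + 11×2 + 12×4 + 11×1 + 7×0 + 7×0 + 10×1 + 9×1 = 116
Edmonton: 8×4 + 11×3 + 12×3 + 11×0 + 7×3 + 7×1 + 10×3 + 9×2 = 177

Boston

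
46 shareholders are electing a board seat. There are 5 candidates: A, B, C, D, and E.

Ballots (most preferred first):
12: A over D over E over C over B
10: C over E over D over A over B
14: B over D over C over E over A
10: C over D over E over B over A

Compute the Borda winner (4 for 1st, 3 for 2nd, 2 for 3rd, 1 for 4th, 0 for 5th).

D

A: 12×4 + 10×1 + 14×0 + 10×0 = 58
B: 12×0 + 10×0 + 14×4 + 10×1 = 66
C: 12×1 + 10×4 + 14×2 + 10×4 = 120
D: 12×3 + 10×2 + 14×3 + 10×3 = 128
E: 12×2 + 10×3 + 14×1 + 10×2 = 88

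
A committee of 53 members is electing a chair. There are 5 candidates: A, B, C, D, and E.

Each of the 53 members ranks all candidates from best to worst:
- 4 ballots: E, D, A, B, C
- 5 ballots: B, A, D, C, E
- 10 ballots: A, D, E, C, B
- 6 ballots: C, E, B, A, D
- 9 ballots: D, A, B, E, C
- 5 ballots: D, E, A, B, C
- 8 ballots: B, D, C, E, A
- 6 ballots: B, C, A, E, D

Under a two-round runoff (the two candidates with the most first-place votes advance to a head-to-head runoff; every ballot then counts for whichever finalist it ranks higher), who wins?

Round 1 first-place votes: A 10, B 19, C 6, D 14, E 4. B and D advance.
Runoff: B is ranked above D on 25 ballots, D above B on 28.

D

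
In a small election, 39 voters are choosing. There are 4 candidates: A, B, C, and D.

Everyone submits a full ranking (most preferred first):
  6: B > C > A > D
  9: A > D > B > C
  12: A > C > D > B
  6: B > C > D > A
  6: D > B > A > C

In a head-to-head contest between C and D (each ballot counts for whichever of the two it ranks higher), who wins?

C is ranked above D on 24 ballots; D above C on 15.

C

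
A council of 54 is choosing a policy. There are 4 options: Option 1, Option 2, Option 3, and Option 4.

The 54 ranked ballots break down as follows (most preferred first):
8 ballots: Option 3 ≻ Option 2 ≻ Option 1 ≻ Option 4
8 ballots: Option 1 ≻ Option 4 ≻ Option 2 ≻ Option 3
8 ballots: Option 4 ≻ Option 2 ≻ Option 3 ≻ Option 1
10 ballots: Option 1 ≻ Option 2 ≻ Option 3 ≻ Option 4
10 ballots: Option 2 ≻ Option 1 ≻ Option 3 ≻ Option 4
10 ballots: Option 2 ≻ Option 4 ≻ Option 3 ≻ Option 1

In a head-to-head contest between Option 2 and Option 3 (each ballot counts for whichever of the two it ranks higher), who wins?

Option 2

Option 2 is ranked above Option 3 on 46 ballots; Option 3 above Option 2 on 8.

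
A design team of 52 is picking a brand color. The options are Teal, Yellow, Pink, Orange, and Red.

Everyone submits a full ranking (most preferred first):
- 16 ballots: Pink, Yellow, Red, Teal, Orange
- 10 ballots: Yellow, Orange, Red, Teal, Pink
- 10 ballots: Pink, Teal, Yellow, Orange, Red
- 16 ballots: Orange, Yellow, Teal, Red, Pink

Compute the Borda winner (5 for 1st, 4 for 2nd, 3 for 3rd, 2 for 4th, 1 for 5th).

Yellow

Teal: 16×2 + 10×2 + 10×4 + 16×3 = 140
Yellow: 16×4 + 10×5 + 10×3 + 16×4 = 208
Pink: 16×5 + 10×1 + 10×5 + 16×1 = 156
Orange: 16×1 + 10×4 + 10×2 + 16×5 = 156
Red: 16×3 + 10×3 + 10×1 + 16×2 = 120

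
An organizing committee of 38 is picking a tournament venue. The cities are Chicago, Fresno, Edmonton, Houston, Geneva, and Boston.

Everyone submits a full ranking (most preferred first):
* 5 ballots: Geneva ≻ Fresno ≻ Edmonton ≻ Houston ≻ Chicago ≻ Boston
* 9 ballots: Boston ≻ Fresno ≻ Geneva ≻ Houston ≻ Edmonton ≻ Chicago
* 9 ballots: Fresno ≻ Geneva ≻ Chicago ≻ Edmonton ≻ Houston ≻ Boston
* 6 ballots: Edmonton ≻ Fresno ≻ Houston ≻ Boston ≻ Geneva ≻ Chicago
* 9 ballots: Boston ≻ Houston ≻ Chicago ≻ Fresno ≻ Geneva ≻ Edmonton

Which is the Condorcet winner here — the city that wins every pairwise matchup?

Fresno vs Chicago: 29–9
Fresno vs Edmonton: 32–6
Fresno vs Houston: 29–9
Fresno vs Geneva: 33–5
Fresno vs Boston: 20–18
Fresno beats every other city.

Fresno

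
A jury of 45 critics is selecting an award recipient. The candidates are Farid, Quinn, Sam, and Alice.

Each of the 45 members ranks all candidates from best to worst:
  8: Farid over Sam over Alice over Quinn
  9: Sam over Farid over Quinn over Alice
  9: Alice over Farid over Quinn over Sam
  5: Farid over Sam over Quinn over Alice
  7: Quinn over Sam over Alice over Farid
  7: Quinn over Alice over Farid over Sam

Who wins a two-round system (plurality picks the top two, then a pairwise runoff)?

Round 1 first-place votes: Farid 13, Quinn 14, Sam 9, Alice 9. Quinn and Farid advance.
Runoff: Quinn is ranked above Farid on 14 ballots, Farid above Quinn on 31.

Farid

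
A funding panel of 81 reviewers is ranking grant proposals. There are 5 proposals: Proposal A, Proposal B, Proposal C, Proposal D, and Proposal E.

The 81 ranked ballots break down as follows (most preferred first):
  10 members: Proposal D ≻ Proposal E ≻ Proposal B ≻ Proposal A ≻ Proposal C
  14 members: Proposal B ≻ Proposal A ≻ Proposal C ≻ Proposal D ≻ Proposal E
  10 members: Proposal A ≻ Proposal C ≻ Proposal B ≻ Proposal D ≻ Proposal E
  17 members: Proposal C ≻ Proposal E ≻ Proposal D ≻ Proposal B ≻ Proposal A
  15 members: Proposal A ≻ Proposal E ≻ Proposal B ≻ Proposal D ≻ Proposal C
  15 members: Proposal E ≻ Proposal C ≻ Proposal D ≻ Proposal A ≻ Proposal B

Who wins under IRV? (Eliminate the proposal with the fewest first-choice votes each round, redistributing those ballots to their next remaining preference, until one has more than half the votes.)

Proposal E

Round 1: Proposal A 25, Proposal B 14, Proposal C 17, Proposal D 10, Proposal E 15. Proposal D eliminated.
Round 2: Proposal A 25, Proposal B 14, Proposal C 17, Proposal E 25. Proposal B eliminated.
Round 3: Proposal A 39, Proposal C 17, Proposal E 25. Proposal C eliminated.
Round 4: Proposal A 39, Proposal E 42. Proposal E has a majority (≥41).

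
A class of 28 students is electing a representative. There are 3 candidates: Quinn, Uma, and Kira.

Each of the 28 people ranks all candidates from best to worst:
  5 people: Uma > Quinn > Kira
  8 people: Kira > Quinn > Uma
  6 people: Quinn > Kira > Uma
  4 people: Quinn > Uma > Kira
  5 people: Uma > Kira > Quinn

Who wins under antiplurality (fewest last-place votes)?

Quinn

Last-place votes: Quinn 5, Uma 14, Kira 9.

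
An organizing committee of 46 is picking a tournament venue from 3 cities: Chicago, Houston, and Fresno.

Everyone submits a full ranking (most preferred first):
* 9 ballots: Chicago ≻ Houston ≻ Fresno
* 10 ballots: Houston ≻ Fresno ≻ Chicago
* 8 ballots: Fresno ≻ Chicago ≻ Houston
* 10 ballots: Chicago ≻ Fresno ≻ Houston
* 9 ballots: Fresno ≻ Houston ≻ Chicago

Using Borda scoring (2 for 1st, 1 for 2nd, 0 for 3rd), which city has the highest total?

Chicago: 9×2 + 10×0 + 8×1 + 10×2 + 9×0 = 46
Houston: 9×1 + 10×2 + 8×0 + 10×0 + 9×1 = 38
Fresno: 9×0 + 10×1 + 8×2 + 10×1 + 9×2 = 54

Fresno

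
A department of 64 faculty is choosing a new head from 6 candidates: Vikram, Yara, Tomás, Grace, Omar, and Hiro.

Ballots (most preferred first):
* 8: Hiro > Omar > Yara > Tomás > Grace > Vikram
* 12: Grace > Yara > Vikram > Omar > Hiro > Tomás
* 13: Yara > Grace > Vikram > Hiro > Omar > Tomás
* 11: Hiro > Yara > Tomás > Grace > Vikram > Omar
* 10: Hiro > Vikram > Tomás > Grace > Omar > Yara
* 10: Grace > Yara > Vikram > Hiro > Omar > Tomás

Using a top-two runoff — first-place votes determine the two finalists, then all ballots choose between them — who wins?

Grace

Round 1 first-place votes: Vikram 0, Yara 13, Tomás 0, Grace 22, Omar 0, Hiro 29. Hiro and Grace advance.
Runoff: Hiro is ranked above Grace on 29 ballots, Grace above Hiro on 35.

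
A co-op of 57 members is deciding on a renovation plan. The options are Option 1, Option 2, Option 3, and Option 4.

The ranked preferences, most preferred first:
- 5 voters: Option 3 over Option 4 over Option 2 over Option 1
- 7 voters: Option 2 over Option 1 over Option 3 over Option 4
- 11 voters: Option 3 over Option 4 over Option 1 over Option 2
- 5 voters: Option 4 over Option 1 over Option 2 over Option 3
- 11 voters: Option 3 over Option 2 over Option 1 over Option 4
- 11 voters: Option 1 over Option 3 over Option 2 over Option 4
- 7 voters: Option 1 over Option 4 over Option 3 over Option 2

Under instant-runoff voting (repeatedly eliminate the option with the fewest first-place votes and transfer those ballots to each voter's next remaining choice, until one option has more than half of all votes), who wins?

Option 1

Round 1: Option 1 18, Option 2 7, Option 3 27, Option 4 5. Option 4 eliminated.
Round 2: Option 1 23, Option 2 7, Option 3 27. Option 2 eliminated.
Round 3: Option 1 30, Option 3 27. Option 1 has a majority (≥29).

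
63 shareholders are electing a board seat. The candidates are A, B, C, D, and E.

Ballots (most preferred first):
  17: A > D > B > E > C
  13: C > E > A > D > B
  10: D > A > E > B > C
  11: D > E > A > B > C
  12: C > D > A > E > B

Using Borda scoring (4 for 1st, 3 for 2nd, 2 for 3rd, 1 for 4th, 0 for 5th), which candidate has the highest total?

A: 17×4 + 13×2 + 10×3 + 11×2 + 12×2 = 170
B: 17×2 + 13×0 + 10×1 + 11×1 + 12×0 = 55
C: 17×0 + 13×4 + 10×0 + 11×0 + 12×4 = 100
D: 17×3 + 13×1 + 10×4 + 11×4 + 12×3 = 184
E: 17×1 + 13×3 + 10×2 + 11×3 + 12×1 = 121

D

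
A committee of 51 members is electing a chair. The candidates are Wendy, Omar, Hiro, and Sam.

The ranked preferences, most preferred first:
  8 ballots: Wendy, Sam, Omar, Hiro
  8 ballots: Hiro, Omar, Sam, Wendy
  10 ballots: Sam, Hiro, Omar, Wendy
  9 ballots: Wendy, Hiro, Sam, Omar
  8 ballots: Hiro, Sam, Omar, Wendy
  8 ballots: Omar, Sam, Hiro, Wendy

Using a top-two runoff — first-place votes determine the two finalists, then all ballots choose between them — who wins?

Hiro

Round 1 first-place votes: Wendy 17, Omar 8, Hiro 16, Sam 10. Wendy and Hiro advance.
Runoff: Wendy is ranked above Hiro on 17 ballots, Hiro above Wendy on 34.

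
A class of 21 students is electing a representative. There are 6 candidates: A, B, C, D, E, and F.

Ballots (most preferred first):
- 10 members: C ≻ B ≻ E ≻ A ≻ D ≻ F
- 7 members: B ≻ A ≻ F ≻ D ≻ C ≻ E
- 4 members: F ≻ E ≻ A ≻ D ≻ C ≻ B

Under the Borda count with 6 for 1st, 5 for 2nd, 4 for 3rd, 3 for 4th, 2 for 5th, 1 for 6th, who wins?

B

A: 10×3 + 7×5 + 4×4 = 81
B: 10×5 + 7×6 + 4×1 = 96
C: 10×6 + 7×2 + 4×2 = 82
D: 10×2 + 7×3 + 4×3 = 53
E: 10×4 + 7×1 + 4×5 = 67
F: 10×1 + 7×4 + 4×6 = 62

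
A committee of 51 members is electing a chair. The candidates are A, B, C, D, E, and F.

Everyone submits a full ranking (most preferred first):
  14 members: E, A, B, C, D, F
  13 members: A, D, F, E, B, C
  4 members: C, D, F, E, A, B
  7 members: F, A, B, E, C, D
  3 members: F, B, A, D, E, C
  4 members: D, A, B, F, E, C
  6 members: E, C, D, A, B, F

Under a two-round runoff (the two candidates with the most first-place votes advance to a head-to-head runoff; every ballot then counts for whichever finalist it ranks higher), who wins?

Round 1 first-place votes: A 13, B 0, C 4, D 4, E 20, F 10. E and A advance.
Runoff: E is ranked above A on 24 ballots, A above E on 27.

A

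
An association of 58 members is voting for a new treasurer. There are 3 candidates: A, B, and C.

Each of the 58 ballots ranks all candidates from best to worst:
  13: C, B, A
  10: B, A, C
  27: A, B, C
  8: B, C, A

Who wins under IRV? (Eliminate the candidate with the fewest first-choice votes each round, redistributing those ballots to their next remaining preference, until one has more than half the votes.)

B

Round 1: A 27, B 18, C 13. C eliminated.
Round 2: A 27, B 31. B has a majority (≥30).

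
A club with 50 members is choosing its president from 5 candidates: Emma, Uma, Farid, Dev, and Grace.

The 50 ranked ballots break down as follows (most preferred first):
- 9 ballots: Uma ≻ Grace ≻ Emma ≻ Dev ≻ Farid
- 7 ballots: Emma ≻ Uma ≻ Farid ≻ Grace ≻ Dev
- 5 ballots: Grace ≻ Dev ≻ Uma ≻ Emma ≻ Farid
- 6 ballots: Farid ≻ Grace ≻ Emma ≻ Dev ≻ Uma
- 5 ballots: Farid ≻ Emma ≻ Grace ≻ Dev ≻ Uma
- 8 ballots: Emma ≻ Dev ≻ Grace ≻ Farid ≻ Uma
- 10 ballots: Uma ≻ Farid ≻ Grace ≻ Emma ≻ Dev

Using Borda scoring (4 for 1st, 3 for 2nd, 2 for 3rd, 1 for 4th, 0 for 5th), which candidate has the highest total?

Emma

Emma: 9×2 + 7×4 + 5×1 + 6×2 + 5×3 + 8×4 + 10×1 = 120
Uma: 9×4 + 7×3 + 5×2 + 6×0 + 5×0 + 8×0 + 10×4 = 107
Farid: 9×0 + 7×2 + 5×0 + 6×4 + 5×4 + 8×1 + 10×3 = 96
Dev: 9×1 + 7×0 + 5×3 + 6×1 + 5×1 + 8×3 + 10×0 = 59
Grace: 9×3 + 7×1 + 5×4 + 6×3 + 5×2 + 8×2 + 10×2 = 118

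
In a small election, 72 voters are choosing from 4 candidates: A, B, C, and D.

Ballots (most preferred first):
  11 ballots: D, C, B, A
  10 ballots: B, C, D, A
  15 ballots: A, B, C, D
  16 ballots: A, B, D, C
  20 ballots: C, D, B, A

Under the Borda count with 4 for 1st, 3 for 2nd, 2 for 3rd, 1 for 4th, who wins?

A: 11×1 + 10×1 + 15×4 + 16×4 + 20×1 = 165
B: 11×2 + 10×4 + 15×3 + 16×3 + 20×2 = 195
C: 11×3 + 10×3 + 15×2 + 16×1 + 20×4 = 189
D: 11×4 + 10×2 + 15×1 + 16×2 + 20×3 = 171

B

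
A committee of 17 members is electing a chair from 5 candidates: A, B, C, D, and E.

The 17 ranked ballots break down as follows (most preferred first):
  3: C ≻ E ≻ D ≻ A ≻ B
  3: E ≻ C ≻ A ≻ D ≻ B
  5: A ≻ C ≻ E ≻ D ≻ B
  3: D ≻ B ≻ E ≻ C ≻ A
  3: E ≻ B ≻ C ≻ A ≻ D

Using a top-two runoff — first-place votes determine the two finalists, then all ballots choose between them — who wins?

E

Round 1 first-place votes: A 5, B 0, C 3, D 3, E 6. E and A advance.
Runoff: E is ranked above A on 12 ballots, A above E on 5.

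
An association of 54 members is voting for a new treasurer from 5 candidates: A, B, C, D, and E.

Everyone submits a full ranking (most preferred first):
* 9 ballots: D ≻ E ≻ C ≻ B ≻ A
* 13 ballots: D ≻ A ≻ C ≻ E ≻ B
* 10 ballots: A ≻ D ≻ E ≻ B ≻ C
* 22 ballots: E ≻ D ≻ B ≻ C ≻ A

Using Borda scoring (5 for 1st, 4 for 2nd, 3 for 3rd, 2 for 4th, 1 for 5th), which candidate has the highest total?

A: 9×1 + 13×4 + 10×5 + 22×1 = 133
B: 9×2 + 13×1 + 10×2 + 22×3 = 117
C: 9×3 + 13×3 + 10×1 + 22×2 = 120
D: 9×5 + 13×5 + 10×4 + 22×4 = 238
E: 9×4 + 13×2 + 10×3 + 22×5 = 202

D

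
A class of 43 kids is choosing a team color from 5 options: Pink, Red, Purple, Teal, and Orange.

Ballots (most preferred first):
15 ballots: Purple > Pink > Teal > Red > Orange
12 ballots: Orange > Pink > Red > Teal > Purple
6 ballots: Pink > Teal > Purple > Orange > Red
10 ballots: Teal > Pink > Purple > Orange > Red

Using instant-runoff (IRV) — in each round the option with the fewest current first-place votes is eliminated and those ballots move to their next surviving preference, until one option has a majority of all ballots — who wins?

Teal

Round 1: Pink 6, Red 0, Purple 15, Teal 10, Orange 12. Red eliminated.
Round 2: Pink 6, Purple 15, Teal 10, Orange 12. Pink eliminated.
Round 3: Purple 15, Teal 16, Orange 12. Orange eliminated.
Round 4: Purple 15, Teal 28. Teal has a majority (≥22).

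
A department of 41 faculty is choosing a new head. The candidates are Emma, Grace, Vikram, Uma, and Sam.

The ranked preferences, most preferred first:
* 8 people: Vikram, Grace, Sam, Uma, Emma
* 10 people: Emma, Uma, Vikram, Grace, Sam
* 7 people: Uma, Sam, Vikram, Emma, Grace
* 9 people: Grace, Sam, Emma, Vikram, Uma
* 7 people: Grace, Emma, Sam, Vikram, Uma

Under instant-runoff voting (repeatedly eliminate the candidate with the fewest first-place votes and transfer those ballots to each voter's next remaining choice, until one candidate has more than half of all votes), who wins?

Round 1: Emma 10, Grace 16, Vikram 8, Uma 7, Sam 0. Sam eliminated.
Round 2: Emma 10, Grace 16, Vikram 8, Uma 7. Uma eliminated.
Round 3: Emma 10, Grace 16, Vikram 15. Emma eliminated.
Round 4: Grace 16, Vikram 25. Vikram has a majority (≥21).

Vikram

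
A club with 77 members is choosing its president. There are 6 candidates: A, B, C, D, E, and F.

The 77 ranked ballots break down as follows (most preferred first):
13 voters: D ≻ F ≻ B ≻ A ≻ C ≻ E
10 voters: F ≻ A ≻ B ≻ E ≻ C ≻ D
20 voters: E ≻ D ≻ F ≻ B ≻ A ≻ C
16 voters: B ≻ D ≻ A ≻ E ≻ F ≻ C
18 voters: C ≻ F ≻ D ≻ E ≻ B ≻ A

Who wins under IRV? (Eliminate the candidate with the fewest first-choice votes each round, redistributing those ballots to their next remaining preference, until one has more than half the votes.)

B

Round 1: A 0, B 16, C 18, D 13, E 20, F 10. A eliminated.
Round 2: B 16, C 18, D 13, E 20, F 10. F eliminated.
Round 3: B 26, C 18, D 13, E 20. D eliminated.
Round 4: B 39, C 18, E 20. B has a majority (≥39).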